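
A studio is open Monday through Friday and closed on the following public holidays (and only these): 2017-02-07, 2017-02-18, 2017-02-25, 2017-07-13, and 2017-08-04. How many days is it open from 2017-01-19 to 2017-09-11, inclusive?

2017-01-19 is a Thursday.
That's 236 days from start to end, counting both.
236 = 7 × 33 + 5, so there are 33 full weeks plus 5 extra days.
Each full week contributes 5 weekdays (Mon–Fri): 33 × 5 = 165.
The 5 extra days are Thu, Fri, Sat, Sun, Mon — 3 of them qualify.
Total: 165 + 3 = 168.
Holidays: 2017-02-07 (Tue); 2017-02-18 (Sat); 2017-02-25 (Sat); 2017-07-13 (Thu); 2017-08-04 (Fri).
3 of the 5 holidays fall on weekdays; the rest are weekends and were already excluded.
Business days: 168 − 3 = 165.

165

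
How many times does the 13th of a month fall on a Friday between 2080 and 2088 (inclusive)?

15

Friday-the-13ths by year:
2080: Sep, Dec
2081: Jun
2082: Feb, Mar, Nov
2083: Aug
2084: Oct
2085: Apr, Jul
2086: Sep, Dec
2087: Jun
2088: Feb, Aug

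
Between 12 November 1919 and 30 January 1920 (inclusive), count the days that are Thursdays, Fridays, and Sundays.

35

12 November 1919 is a Wednesday.
The range spans 80 days (inclusive of both endpoints).
80 = 7 × 11 + 3, so there are 11 full weeks plus 3 extra days.
Each full week contributes 3 days from the set (Thu, Fri, Sun): 11 × 3 = 33.
The 3 extra days are Wednesday, Thursday, Friday — 2 of them qualify.
Total: 33 + 2 = 35.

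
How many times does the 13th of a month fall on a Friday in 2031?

1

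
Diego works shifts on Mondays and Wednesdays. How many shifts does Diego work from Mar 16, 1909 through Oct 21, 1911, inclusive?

Mar 16, 1909 is a Tuesday.
That's 950 days from start to end, counting both.
950 = 7 × 135 + 5, so there are 135 full weeks plus 5 extra days.
Each full week contributes 2 days from the set (Mon, Wed): 135 × 2 = 270.
The 5 extra days are Tue, Wed, Thu, Fri, Sat — 1 of them qualifies.
Total: 270 + 1 = 271.

271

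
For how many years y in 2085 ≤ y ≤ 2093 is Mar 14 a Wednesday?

Day of week of March 14 in each year:
2085: Wed ✓, 2086: Thu, 2087: Fri, 2088: Sun, 2089: Mon, 2090: Tue, 2091: Wed ✓, 2092: Fri, 2093: Sat
Wednesdays: 2085, 2091.

2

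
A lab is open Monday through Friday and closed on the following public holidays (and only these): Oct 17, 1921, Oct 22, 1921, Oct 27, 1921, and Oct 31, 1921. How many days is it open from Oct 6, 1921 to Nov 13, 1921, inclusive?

Oct 6, 1921 is a Thursday.
The range spans 39 days (inclusive of both endpoints).
39 = 7 × 5 + 4, so there are 5 full weeks plus 4 extra days.
Each full week contributes 5 weekdays (Mon–Fri): 5 × 5 = 25.
The 4 extra days are Thu, Fri, Sat, Sun — 2 of them qualify.
Total: 25 + 2 = 27.
Holidays: Oct 17, 1921 (Mon); Oct 22, 1921 (Sat); Oct 27, 1921 (Thu); Oct 31, 1921 (Mon).
3 of the 4 holidays fall on weekdays; the rest are weekends and were already excluded.
Business days: 27 − 3 = 24.

24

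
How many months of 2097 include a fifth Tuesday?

A month has five Tuesdays exactly when Tuesday falls within its first (length − 28) days.
Jan: 31 days, starts Tue → 5 of Tue, Wed, Thu ✓
Feb: 28 days, starts Fri → 5 of (none)
Mar: 31 days, starts Fri → 5 of Fri, Sat, Sun
Apr: 30 days, starts Mon → 5 of Mon, Tue ✓
May: 31 days, starts Wed → 5 of Wed, Thu, Fri
Jun: 30 days, starts Sat → 5 of Sat, Sun
Jul: 31 days, starts Mon → 5 of Mon, Tue, Wed ✓
Aug: 31 days, starts Thu → 5 of Thu, Fri, Sat
Sep: 30 days, starts Sun → 5 of Sun, Mon
Oct: 31 days, starts Tue → 5 of Tue, Wed, Thu ✓
Nov: 30 days, starts Fri → 5 of Fri, Sat
Dec: 31 days, starts Sun → 5 of Sun, Mon, Tue ✓
Months with five Tuesdays: Jan, Apr, Jul, Oct, Dec.

5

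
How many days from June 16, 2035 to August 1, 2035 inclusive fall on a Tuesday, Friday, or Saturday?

June 16, 2035 is a Saturday.
From June 16, 2035 to August 1, 2035 is 47 days inclusive.
47 = 7 × 6 + 5, so there are 6 full weeks plus 5 extra days.
Each full week contributes 3 days from the set (Tue, Fri, Sat): 6 × 3 = 18.
The 5 extra days are Saturday, Sunday, Monday, Tuesday, Wednesday — 2 of them qualify.
Total: 18 + 2 = 20.

20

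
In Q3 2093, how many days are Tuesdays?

July 1, 2093 is a Wednesday.
That's 92 days from start to end, counting both.
92 = 7 × 13 + 1, so there are 13 full weeks plus 1 extra day.
Each full week contributes one Tuesday: 13 so far.
The 1 extra day is Wed — none qualify.
Total: 13 + 0 = 13.

13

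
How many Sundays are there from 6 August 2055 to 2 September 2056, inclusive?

56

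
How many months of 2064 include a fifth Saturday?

4

A month has five Saturdays exactly when Saturday falls within its first (length − 28) days.
Jan: 31 days, starts Tue → 5 of Tue, Wed, Thu
Feb: 29 days, starts Fri → 5 of Fri
Mar: 31 days, starts Sat → 5 of Sat, Sun, Mon ✓
Apr: 30 days, starts Tue → 5 of Tue, Wed
May: 31 days, starts Thu → 5 of Thu, Fri, Sat ✓
Jun: 30 days, starts Sun → 5 of Sun, Mon
Jul: 31 days, starts Tue → 5 of Tue, Wed, Thu
Aug: 31 days, starts Fri → 5 of Fri, Sat, Sun ✓
Sep: 30 days, starts Mon → 5 of Mon, Tue
Oct: 31 days, starts Wed → 5 of Wed, Thu, Fri
Nov: 30 days, starts Sat → 5 of Sat, Sun ✓
Dec: 31 days, starts Mon → 5 of Mon, Tue, Wed
Months with five Saturdays: Mar, May, Aug, Nov.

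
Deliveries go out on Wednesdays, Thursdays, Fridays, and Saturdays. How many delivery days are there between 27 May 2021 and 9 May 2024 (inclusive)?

27 May 2021 is a Thursday.
The range spans 1079 days (inclusive of both endpoints).
1079 = 7 × 154 + 1, so there are 154 full weeks plus 1 extra day.
Each full week contributes 4 days from the set (Wed, Thu, Fri, Sat): 154 × 4 = 616.
The 1 extra day is Thu — 1 of them qualifies.
Total: 616 + 1 = 617.

617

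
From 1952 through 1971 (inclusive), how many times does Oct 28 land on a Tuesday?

Day of week of October 28 in each year:
1952: Tue ✓, 1953: Wed, 1954: Thu, 1955: Fri, 1956: Sun, 1957: Mon, 1958: Tue ✓, 1959: Wed, 1960: Fri, 1961: Sat, 1962: Sun, 1963: Mon, 1964: Wed, 1965: Thu, 1966: Fri, 1967: Sat, 1968: Mon, 1969: Tue ✓, 1970: Wed, 1971: Thu
Tuesdays: 1952, 1958, 1969.

3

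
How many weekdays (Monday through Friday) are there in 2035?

Jan 1, 2035 is a Monday.
The range spans 365 days (inclusive of both endpoints).
365 = 7 × 52 + 1, so there are 52 full weeks plus 1 extra day.
Each full week contributes 5 weekdays (Mon–Fri): 52 × 5 = 260.
The 1 extra day is Monday — 1 of them qualifies.
Total: 260 + 1 = 261.

261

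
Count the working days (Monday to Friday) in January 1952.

1 January 1952 is a Tuesday.
The range spans 31 days (inclusive of both endpoints).
31 = 7 × 4 + 3, so there are 4 full weeks plus 3 extra days.
Each full week contributes 5 weekdays (Mon–Fri): 4 × 5 = 20.
The 3 extra days are Tuesday, Wednesday, Thursday — 3 of them qualify.
Total: 20 + 3 = 23.

23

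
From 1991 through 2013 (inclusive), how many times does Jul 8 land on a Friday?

Day of week of July 8 in each year:
1991: Mon, 1992: Wed, 1993: Thu, 1994: Fri ✓, 1995: Sat, 1996: Mon, 1997: Tue, 1998: Wed, 1999: Thu, 2000: Sat, 2001: Sun, 2002: Mon, 2003: Tue, 2004: Thu, 2005: Fri ✓, 2006: Sat, 2007: Sun, 2008: Tue, 2009: Wed, 2010: Thu, 2011: Fri ✓, 2012: Sun, 2013: Mon
Fridays: 1994, 2005, 2011.

3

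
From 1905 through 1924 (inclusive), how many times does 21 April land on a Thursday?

2

Day of week of April 21 in each year:
1905: Fri, 1906: Sat, 1907: Sun, 1908: Tue, 1909: Wed, 1910: Thu ✓, 1911: Fri, 1912: Sun, 1913: Mon, 1914: Tue, 1915: Wed, 1916: Fri, 1917: Sat, 1918: Sun, 1919: Mon, 1920: Wed, 1921: Thu ✓, 1922: Fri, 1923: Sat, 1924: Mon
Thursdays: 1910, 1921.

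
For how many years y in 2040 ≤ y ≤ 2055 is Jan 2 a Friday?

2

Day of week of January 2 in each year:
2040: Mon, 2041: Wed, 2042: Thu, 2043: Fri ✓, 2044: Sat, 2045: Mon, 2046: Tue, 2047: Wed, 2048: Thu, 2049: Sat, 2050: Sun, 2051: Mon, 2052: Tue, 2053: Thu, 2054: Fri ✓, 2055: Sat
Fridays: 2043, 2054.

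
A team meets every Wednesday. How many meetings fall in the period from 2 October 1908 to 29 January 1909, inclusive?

17

2 October 1908 is a Friday.
That's 120 days from start to end, counting both.
120 = 7 × 17 + 1, so there are 17 full weeks plus 1 extra day.
Each full week contributes one Wednesday: 17 so far.
The 1 extra day is Fri — none qualify.
Total: 17 + 0 = 17.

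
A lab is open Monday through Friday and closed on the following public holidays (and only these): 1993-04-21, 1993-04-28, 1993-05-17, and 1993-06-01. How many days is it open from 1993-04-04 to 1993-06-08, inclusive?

1993-04-04 is a Sunday.
The range spans 66 days (inclusive of both endpoints).
66 = 7 × 9 + 3, so there are 9 full weeks plus 3 extra days.
Each full week contributes 5 weekdays (Mon–Fri): 9 × 5 = 45.
The 3 extra days are Sunday, Monday, Tuesday — 2 of them qualify.
Total: 45 + 2 = 47.
Holidays: 1993-04-21 (Wed); 1993-04-28 (Wed); 1993-05-17 (Mon); 1993-06-01 (Tue).
All 4 holidays fall on weekdays, so subtract 4.
Business days: 47 − 4 = 43.

43 business days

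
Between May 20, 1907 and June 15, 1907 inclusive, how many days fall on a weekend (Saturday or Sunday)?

May 20, 1907 is a Monday.
That's 27 days from start to end, counting both.
27 = 7 × 3 + 6, so there are 3 full weeks plus 6 extra days.
Each full week contributes 2 weekend days (Sat, Sun): 3 × 2 = 6.
The 6 extra days are Mon, Tue, Wed, Thu, Fri, Sat — 1 of them qualifies.
Total: 6 + 1 = 7.

7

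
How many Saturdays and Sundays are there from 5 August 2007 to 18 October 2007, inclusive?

5 August 2007 is a Sunday.
From 5 August 2007 to 18 October 2007 is 75 days inclusive.
75 = 7 × 10 + 5, so there are 10 full weeks plus 5 extra days.
Each full week contributes 2 weekend days (Sat, Sun): 10 × 2 = 20.
The 5 extra days are Sun, Mon, Tue, Wed, Thu — 1 of them qualifies.
Total: 20 + 1 = 21.

21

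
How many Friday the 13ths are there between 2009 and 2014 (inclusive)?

11

Friday-the-13ths by year:
2009: Feb, Mar, Nov
2010: Aug
2011: May
2012: Jan, Apr, Jul
2013: Sep, Dec
2014: Jun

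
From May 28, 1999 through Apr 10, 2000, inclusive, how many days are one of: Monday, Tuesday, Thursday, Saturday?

May 28, 1999 is a Friday.
That's 319 days from start to end, counting both.
319 = 7 × 45 + 4, so there are 45 full weeks plus 4 extra days.
Each full week contributes 4 days from the set (Mon, Tue, Thu, Sat): 45 × 4 = 180.
The 4 extra days are Fri, Sat, Sun, Mon — 2 of them qualify.
Total: 180 + 2 = 182.

182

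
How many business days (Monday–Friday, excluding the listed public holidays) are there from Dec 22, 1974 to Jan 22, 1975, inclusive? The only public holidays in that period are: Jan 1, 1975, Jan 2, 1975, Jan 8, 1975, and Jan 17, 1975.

19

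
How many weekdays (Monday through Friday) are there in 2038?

2038-01-01 is a Friday.
That's 365 days from start to end, counting both.
365 = 7 × 52 + 1, so there are 52 full weeks plus 1 extra day.
Each full week contributes 5 weekdays (Mon–Fri): 52 × 5 = 260.
The 1 extra day is Friday — 1 of them qualifies.
Total: 260 + 1 = 261.

261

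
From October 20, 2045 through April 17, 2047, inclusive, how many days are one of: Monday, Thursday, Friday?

233

October 20, 2045 is a Friday.
That's 545 days from start to end, counting both.
545 = 7 × 77 + 6, so there are 77 full weeks plus 6 extra days.
Each full week contributes 3 days from the set (Mon, Thu, Fri): 77 × 3 = 231.
The 6 extra days are Fri, Sat, Sun, Mon, Tue, Wed — 2 of them qualify.
Total: 231 + 2 = 233.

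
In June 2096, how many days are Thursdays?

Jun 1, 2096 is a Friday.
The range spans 30 days (inclusive of both endpoints).
30 = 7 × 4 + 2, so there are 4 full weeks plus 2 extra days.
Each full week contributes one Thursday: 4 so far.
The 2 extra days are Fri, Sat — none qualify.
Total: 4 + 0 = 4.

4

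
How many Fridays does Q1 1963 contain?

1963-01-01 is a Tuesday.
The range spans 90 days (inclusive of both endpoints).
90 = 7 × 12 + 6, so there are 12 full weeks plus 6 extra days.
Each full week contributes one Friday: 12 so far.
The 6 extra days are Tuesday, Wednesday, Thursday, Friday, Saturday, Sunday — 1 of them qualifies.
Total: 12 + 1 = 13.

13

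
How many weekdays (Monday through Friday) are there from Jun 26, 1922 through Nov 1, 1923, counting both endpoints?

Jun 26, 1922 is a Monday.
The range spans 494 days (inclusive of both endpoints).
494 = 7 × 70 + 4, so there are 70 full weeks plus 4 extra days.
Each full week contributes 5 weekdays (Mon–Fri): 70 × 5 = 350.
The 4 extra days are Mon, Tue, Wed, Thu — 4 of them qualify.
Total: 350 + 4 = 354.

354 weekdays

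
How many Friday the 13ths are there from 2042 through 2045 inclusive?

Friday-the-13ths by year:
2042: Jun
2043: Feb, Mar, Nov
2044: May
2045: Jan, Oct

7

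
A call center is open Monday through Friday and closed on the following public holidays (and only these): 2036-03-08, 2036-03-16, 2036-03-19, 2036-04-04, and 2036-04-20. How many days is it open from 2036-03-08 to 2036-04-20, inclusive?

28

2036-03-08 is a Saturday.
From 2036-03-08 to 2036-04-20 is 44 days inclusive.
44 = 7 × 6 + 2, so there are 6 full weeks plus 2 extra days.
Each full week contributes 5 weekdays (Mon–Fri): 6 × 5 = 30.
The 2 extra days are Sat, Sun — none qualify.
Total: 30 + 0 = 30.
Holidays: 2036-03-08 (Sat); 2036-03-16 (Sun); 2036-03-19 (Wed); 2036-04-04 (Fri); 2036-04-20 (Sun).
2 of the 5 holidays fall on weekdays; the rest are weekends and were already excluded.
Business days: 30 − 2 = 28.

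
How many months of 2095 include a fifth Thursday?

A month has five Thursdays exactly when Thursday falls within its first (length − 28) days.
Jan: 31 days, starts Sat → 5 of Sat, Sun, Mon
Feb: 28 days, starts Tue → 5 of (none)
Mar: 31 days, starts Tue → 5 of Tue, Wed, Thu ✓
Apr: 30 days, starts Fri → 5 of Fri, Sat
May: 31 days, starts Sun → 5 of Sun, Mon, Tue
Jun: 30 days, starts Wed → 5 of Wed, Thu ✓
Jul: 31 days, starts Fri → 5 of Fri, Sat, Sun
Aug: 31 days, starts Mon → 5 of Mon, Tue, Wed
Sep: 30 days, starts Thu → 5 of Thu, Fri ✓
Oct: 31 days, starts Sat → 5 of Sat, Sun, Mon
Nov: 30 days, starts Tue → 5 of Tue, Wed
Dec: 31 days, starts Thu → 5 of Thu, Fri, Sat ✓
Months with five Thursdays: Mar, Jun, Sep, Dec.

4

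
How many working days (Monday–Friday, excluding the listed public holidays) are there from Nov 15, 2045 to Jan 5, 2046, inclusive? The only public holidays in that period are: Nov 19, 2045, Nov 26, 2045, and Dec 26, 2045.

37

Nov 15, 2045 is a Wednesday.
That's 52 days from start to end, counting both.
52 = 7 × 7 + 3, so there are 7 full weeks plus 3 extra days.
Each full week contributes 5 weekdays (Mon–Fri): 7 × 5 = 35.
The 3 extra days are Wednesday, Thursday, Friday — 3 of them qualify.
Total: 35 + 3 = 38.
Holidays: Nov 19, 2045 (Sun); Nov 26, 2045 (Sun); Dec 26, 2045 (Tue).
1 of the 3 holidays fall on weekdays; the rest are weekends and were already excluded.
Business days: 38 − 1 = 37.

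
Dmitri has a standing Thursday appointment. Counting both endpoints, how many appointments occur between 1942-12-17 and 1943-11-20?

49 Thursdays

1942-12-17 is a Thursday.
From 1942-12-17 to 1943-11-20 is 339 days inclusive.
339 = 7 × 48 + 3, so there are 48 full weeks plus 3 extra days.
Each full week contributes one Thursday: 48 so far.
The 3 extra days are Thursday, Friday, Saturday — 1 of them qualifies.
Total: 48 + 1 = 49.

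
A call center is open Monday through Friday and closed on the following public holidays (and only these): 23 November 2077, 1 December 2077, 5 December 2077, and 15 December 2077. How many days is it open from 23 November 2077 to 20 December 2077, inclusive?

17 working days

23 November 2077 is a Tuesday.
The range spans 28 days (inclusive of both endpoints).
28 = 7 × 4, so the span is exactly 4 full weeks.
Each full week contributes 5 weekdays (Mon–Fri): 4 × 5 = 20.
Total: 20.
Holidays: 23 November 2077 (Tue); 1 December 2077 (Wed); 5 December 2077 (Sun); 15 December 2077 (Wed).
3 of the 4 holidays fall on weekdays; the rest are weekends and were already excluded.
Business days: 20 − 3 = 17.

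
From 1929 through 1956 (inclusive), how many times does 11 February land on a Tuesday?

4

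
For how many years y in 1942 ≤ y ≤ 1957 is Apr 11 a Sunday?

3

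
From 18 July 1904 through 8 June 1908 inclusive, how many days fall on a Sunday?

203

18 July 1904 is a Monday.
That's 1422 days from start to end, counting both.
1422 = 7 × 203 + 1, so there are 203 full weeks plus 1 extra day.
Each full week contributes one Sunday: 203 so far.
The 1 extra day is Monday — none qualify.
Total: 203 + 0 = 203.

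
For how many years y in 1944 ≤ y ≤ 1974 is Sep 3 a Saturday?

4

Day of week of September 3 in each year:
1944: Sun, 1945: Mon, 1946: Tue, 1947: Wed, 1948: Fri, 1949: Sat ✓, 1950: Sun, 1951: Mon, 1952: Wed, 1953: Thu, 1954: Fri, 1955: Sat ✓, 1956: Mon, 1957: Tue, 1958: Wed, 1959: Thu, 1960: Sat ✓, 1961: Sun, 1962: Mon, 1963: Tue, 1964: Thu, 1965: Fri, 1966: Sat ✓, 1967: Sun, 1968: Tue, 1969: Wed, 1970: Thu, 1971: Fri, 1972: Sun, 1973: Mon, 1974: Tue
Saturdays: 1949, 1955, 1960, 1966.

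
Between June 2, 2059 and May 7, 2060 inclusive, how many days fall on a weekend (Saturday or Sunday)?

96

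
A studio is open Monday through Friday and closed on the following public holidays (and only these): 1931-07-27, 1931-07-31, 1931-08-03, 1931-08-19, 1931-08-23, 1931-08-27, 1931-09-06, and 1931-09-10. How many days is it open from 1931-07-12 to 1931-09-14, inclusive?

40

1931-07-12 is a Sunday.
That's 65 days from start to end, counting both.
65 = 7 × 9 + 2, so there are 9 full weeks plus 2 extra days.
Each full week contributes 5 weekdays (Mon–Fri): 9 × 5 = 45.
The 2 extra days are Sunday, Monday — 1 of them qualifies.
Total: 45 + 1 = 46.
Holidays: 1931-07-27 (Mon); 1931-07-31 (Fri); 1931-08-03 (Mon); 1931-08-19 (Wed); 1931-08-23 (Sun); 1931-08-27 (Thu); 1931-09-06 (Sun); 1931-09-10 (Thu).
6 of the 8 holidays fall on weekdays; the rest are weekends and were already excluded.
Business days: 46 − 6 = 40.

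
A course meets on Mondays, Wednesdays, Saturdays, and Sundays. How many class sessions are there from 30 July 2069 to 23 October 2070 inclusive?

257

30 July 2069 is a Tuesday.
That's 451 days from start to end, counting both.
451 = 7 × 64 + 3, so there are 64 full weeks plus 3 extra days.
Each full week contributes 4 days from the set (Mon, Wed, Sat, Sun): 64 × 4 = 256.
The 3 extra days are Tue, Wed, Thu — 1 of them qualifies.
Total: 256 + 1 = 257.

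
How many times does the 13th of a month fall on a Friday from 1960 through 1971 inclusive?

Friday-the-13ths by year:
1960: May
1961: Jan, Oct
1962: Apr, Jul
1963: Sep, Dec
1964: Mar, Nov
1965: Aug
1966: May
1967: Jan, Oct
1968: Sep, Dec
1969: Jun
1970: Feb, Mar, Nov
1971: Aug

20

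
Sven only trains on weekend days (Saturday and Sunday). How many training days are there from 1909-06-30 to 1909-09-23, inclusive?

24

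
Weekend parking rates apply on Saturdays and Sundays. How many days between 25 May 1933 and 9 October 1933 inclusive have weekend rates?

40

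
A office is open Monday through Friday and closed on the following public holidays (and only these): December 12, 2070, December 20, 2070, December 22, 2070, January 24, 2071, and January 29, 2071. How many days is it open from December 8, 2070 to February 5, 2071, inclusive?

December 8, 2070 is a Monday.
The range spans 60 days (inclusive of both endpoints).
60 = 7 × 8 + 4, so there are 8 full weeks plus 4 extra days.
Each full week contributes 5 weekdays (Mon–Fri): 8 × 5 = 40.
The 4 extra days are Monday, Tuesday, Wednesday, Thursday — 4 of them qualify.
Total: 40 + 4 = 44.
Holidays: December 12, 2070 (Fri); December 20, 2070 (Sat); December 22, 2070 (Mon); January 24, 2071 (Sat); January 29, 2071 (Thu).
3 of the 5 holidays fall on weekdays; the rest are weekends and were already excluded.
Business days: 44 − 3 = 41.

41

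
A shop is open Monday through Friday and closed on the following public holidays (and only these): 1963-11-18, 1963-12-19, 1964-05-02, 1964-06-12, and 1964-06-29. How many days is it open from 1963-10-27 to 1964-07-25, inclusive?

1963-10-27 is a Sunday.
The range spans 273 days (inclusive of both endpoints).
273 = 7 × 39, so the span is exactly 39 full weeks.
Each full week contributes 5 weekdays (Mon–Fri): 39 × 5 = 195.
Holidays: 1963-11-18 (Mon); 1963-12-19 (Thu); 1964-05-02 (Sat); 1964-06-12 (Fri); 1964-06-29 (Mon).
4 of the 5 holidays fall on weekdays; the rest are weekends and were already excluded.
Business days: 195 − 4 = 191.

191 working days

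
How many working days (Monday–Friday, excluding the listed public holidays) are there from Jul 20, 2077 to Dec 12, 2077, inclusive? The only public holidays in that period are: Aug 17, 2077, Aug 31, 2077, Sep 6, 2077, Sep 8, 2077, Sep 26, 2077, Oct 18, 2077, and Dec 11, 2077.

Jul 20, 2077 is a Tuesday.
That's 146 days from start to end, counting both.
146 = 7 × 20 + 6, so there are 20 full weeks plus 6 extra days.
Each full week contributes 5 weekdays (Mon–Fri): 20 × 5 = 100.
The 6 extra days are Tuesday, Wednesday, Thursday, Friday, Saturday, Sunday — 4 of them qualify.
Total: 100 + 4 = 104.
Holidays: Aug 17, 2077 (Tue); Aug 31, 2077 (Tue); Sep 6, 2077 (Mon); Sep 8, 2077 (Wed); Sep 26, 2077 (Sun); Oct 18, 2077 (Mon); Dec 11, 2077 (Sat).
5 of the 7 holidays fall on weekdays; the rest are weekends and were already excluded.
Business days: 104 − 5 = 99.

99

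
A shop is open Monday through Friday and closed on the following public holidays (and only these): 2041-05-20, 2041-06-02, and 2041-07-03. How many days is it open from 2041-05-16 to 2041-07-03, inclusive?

33

2041-05-16 is a Thursday.
That's 49 days from start to end, counting both.
49 = 7 × 7, so the span is exactly 7 full weeks.
Each full week contributes 5 weekdays (Mon–Fri): 7 × 5 = 35.
Holidays: 2041-05-20 (Mon); 2041-06-02 (Sun); 2041-07-03 (Wed).
2 of the 3 holidays fall on weekdays; the rest are weekends and were already excluded.
Business days: 35 − 2 = 33.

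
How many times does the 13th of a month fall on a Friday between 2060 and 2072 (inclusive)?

Friday-the-13ths by year:
2060: Feb, Aug
2061: May
2062: Jan, Oct
2063: Apr, Jul
2064: Jun
2065: Feb, Mar, Nov
2066: Aug
2067: May
2068: Jan, Apr, Jul
2069: Sep, Dec
2070: Jun
2071: Feb, Mar, Nov
2072: May

23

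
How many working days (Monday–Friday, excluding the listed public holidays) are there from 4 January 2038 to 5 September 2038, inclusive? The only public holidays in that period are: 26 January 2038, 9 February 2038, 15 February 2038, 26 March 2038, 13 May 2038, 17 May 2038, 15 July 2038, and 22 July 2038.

4 January 2038 is a Monday.
The range spans 245 days (inclusive of both endpoints).
245 = 7 × 35, so the span is exactly 35 full weeks.
Each full week contributes 5 weekdays (Mon–Fri): 35 × 5 = 175.
Total: 175.
Holidays: 26 January 2038 (Tue); 9 February 2038 (Tue); 15 February 2038 (Mon); 26 March 2038 (Fri); 13 May 2038 (Thu); 17 May 2038 (Mon); 15 July 2038 (Thu); 22 July 2038 (Thu).
All 8 holidays fall on weekdays, so subtract 8.
Business days: 175 − 8 = 167.

167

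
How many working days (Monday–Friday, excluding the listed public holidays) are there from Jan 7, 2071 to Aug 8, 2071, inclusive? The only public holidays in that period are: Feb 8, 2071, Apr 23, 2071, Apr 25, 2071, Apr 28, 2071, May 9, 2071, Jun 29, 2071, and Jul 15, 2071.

149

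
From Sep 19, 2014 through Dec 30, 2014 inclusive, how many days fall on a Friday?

15 Fridays

Sep 19, 2014 is a Friday.
From Sep 19, 2014 to Dec 30, 2014 is 103 days inclusive.
103 = 7 × 14 + 5, so there are 14 full weeks plus 5 extra days.
Each full week contributes one Friday: 14 so far.
The 5 extra days are Fri, Sat, Sun, Mon, Tue — 1 of them qualifies.
Total: 14 + 1 = 15.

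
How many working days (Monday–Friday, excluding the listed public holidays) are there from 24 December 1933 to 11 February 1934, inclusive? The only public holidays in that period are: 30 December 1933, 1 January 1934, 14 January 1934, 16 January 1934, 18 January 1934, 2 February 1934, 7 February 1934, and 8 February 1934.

29

24 December 1933 is a Sunday.
From 24 December 1933 to 11 February 1934 is 50 days inclusive.
50 = 7 × 7 + 1, so there are 7 full weeks plus 1 extra day.
Each full week contributes 5 weekdays (Mon–Fri): 7 × 5 = 35.
The 1 extra day is Sun — none qualify.
Total: 35 + 0 = 35.
Holidays: 30 December 1933 (Sat); 1 January 1934 (Mon); 14 January 1934 (Sun); 16 January 1934 (Tue); 18 January 1934 (Thu); 2 February 1934 (Fri); 7 February 1934 (Wed); 8 February 1934 (Thu).
6 of the 8 holidays fall on weekdays; the rest are weekends and were already excluded.
Business days: 35 − 6 = 29.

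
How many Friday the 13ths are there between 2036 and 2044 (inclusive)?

16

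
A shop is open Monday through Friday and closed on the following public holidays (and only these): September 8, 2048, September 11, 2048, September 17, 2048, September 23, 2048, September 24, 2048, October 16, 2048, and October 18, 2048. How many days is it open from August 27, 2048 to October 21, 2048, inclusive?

August 27, 2048 is a Thursday.
The range spans 56 days (inclusive of both endpoints).
56 = 7 × 8, so the span is exactly 8 full weeks.
Each full week contributes 5 weekdays (Mon–Fri): 8 × 5 = 40.
Total: 40.
Holidays: September 8, 2048 (Tue); September 11, 2048 (Fri); September 17, 2048 (Thu); September 23, 2048 (Wed); September 24, 2048 (Thu); October 16, 2048 (Fri); October 18, 2048 (Sun).
6 of the 7 holidays fall on weekdays; the rest are weekends and were already excluded.
Business days: 40 − 6 = 34.

34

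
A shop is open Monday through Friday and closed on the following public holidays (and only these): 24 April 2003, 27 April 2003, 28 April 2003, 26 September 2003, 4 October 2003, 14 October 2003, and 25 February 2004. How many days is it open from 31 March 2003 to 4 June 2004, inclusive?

31 March 2003 is a Monday.
From 31 March 2003 to 4 June 2004 is 432 days inclusive.
432 = 7 × 61 + 5, so there are 61 full weeks plus 5 extra days.
Each full week contributes 5 weekdays (Mon–Fri): 61 × 5 = 305.
The 5 extra days are Monday, Tuesday, Wednesday, Thursday, Friday — 5 of them qualify.
Total: 305 + 5 = 310.
Holidays: 24 April 2003 (Thu); 27 April 2003 (Sun); 28 April 2003 (Mon); 26 September 2003 (Fri); 4 October 2003 (Sat); 14 October 2003 (Tue); 25 February 2004 (Wed).
5 of the 7 holidays fall on weekdays; the rest are weekends and were already excluded.
Business days: 310 − 5 = 305.

305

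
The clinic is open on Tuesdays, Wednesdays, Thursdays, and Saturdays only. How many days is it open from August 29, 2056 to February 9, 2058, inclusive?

August 29, 2056 is a Tuesday.
The range spans 530 days (inclusive of both endpoints).
530 = 7 × 75 + 5, so there are 75 full weeks plus 5 extra days.
Each full week contributes 4 days from the set (Tue, Wed, Thu, Sat): 75 × 4 = 300.
The 5 extra days are Tuesday, Wednesday, Thursday, Friday, Saturday — 4 of them qualify.
Total: 300 + 4 = 304.

304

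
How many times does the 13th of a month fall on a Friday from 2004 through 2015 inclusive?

22

Friday-the-13ths by year:
2004: Feb, Aug
2005: May
2006: Jan, Oct
2007: Apr, Jul
2008: Jun
2009: Feb, Mar, Nov
2010: Aug
2011: May
2012: Jan, Apr, Jul
2013: Sep, Dec
2014: Jun
2015: Feb, Mar, Nov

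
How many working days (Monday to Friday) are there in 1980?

Jan 1, 1980 is a Tuesday.
That's 366 days from start to end, counting both.
366 = 7 × 52 + 2, so there are 52 full weeks plus 2 extra days.
Each full week contributes 5 weekdays (Mon–Fri): 52 × 5 = 260.
The 2 extra days are Tue, Wed — 2 of them qualify.
Total: 260 + 2 = 262.

262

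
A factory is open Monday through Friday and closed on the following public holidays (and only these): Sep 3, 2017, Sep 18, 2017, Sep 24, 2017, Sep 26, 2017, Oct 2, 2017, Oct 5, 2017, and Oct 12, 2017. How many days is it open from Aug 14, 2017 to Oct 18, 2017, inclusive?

43

Aug 14, 2017 is a Monday.
That's 66 days from start to end, counting both.
66 = 7 × 9 + 3, so there are 9 full weeks plus 3 extra days.
Each full week contributes 5 weekdays (Mon–Fri): 9 × 5 = 45.
The 3 extra days are Monday, Tuesday, Wednesday — 3 of them qualify.
Total: 45 + 3 = 48.
Holidays: Sep 3, 2017 (Sun); Sep 18, 2017 (Mon); Sep 24, 2017 (Sun); Sep 26, 2017 (Tue); Oct 2, 2017 (Mon); Oct 5, 2017 (Thu); Oct 12, 2017 (Thu).
5 of the 7 holidays fall on weekdays; the rest are weekends and were already excluded.
Business days: 48 − 5 = 43.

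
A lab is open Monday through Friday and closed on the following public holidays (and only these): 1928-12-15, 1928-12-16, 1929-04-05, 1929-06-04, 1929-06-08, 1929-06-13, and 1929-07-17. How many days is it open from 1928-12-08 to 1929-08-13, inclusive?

1928-12-08 is a Saturday.
That's 249 days from start to end, counting both.
249 = 7 × 35 + 4, so there are 35 full weeks plus 4 extra days.
Each full week contributes 5 weekdays (Mon–Fri): 35 × 5 = 175.
The 4 extra days are Saturday, Sunday, Monday, Tuesday — 2 of them qualify.
Total: 175 + 2 = 177.
Holidays: 1928-12-15 (Sat); 1928-12-16 (Sun); 1929-04-05 (Fri); 1929-06-04 (Tue); 1929-06-08 (Sat); 1929-06-13 (Thu); 1929-07-17 (Wed).
4 of the 7 holidays fall on weekdays; the rest are weekends and were already excluded.
Business days: 177 − 4 = 173.

173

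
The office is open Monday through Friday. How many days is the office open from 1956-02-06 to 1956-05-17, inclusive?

1956-02-06 is a Monday.
The range spans 102 days (inclusive of both endpoints).
102 = 7 × 14 + 4, so there are 14 full weeks plus 4 extra days.
Each full week contributes 5 weekdays (Mon–Fri): 14 × 5 = 70.
The 4 extra days are Monday, Tuesday, Wednesday, Thursday — 4 of them qualify.
Total: 70 + 4 = 74.

74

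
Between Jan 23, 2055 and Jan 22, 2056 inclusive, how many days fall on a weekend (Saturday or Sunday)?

105

Jan 23, 2055 is a Saturday.
That's 365 days from start to end, counting both.
365 = 7 × 52 + 1, so there are 52 full weeks plus 1 extra day.
Each full week contributes 2 weekend days (Sat, Sun): 52 × 2 = 104.
The 1 extra day is Sat — 1 of them qualifies.
Total: 104 + 1 = 105.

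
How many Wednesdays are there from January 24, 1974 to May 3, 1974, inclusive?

14

January 24, 1974 is a Thursday.
From January 24, 1974 to May 3, 1974 is 100 days inclusive.
100 = 7 × 14 + 2, so there are 14 full weeks plus 2 extra days.
Each full week contributes one Wednesday: 14 so far.
The 2 extra days are Thursday, Friday — none qualify.
Total: 14 + 0 = 14.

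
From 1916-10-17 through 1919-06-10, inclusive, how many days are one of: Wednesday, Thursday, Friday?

1916-10-17 is a Tuesday.
The range spans 967 days (inclusive of both endpoints).
967 = 7 × 138 + 1, so there are 138 full weeks plus 1 extra day.
Each full week contributes 3 days from the set (Wed, Thu, Fri): 138 × 3 = 414.
The 1 extra day is Tue — none qualify.
Total: 414 + 0 = 414.

414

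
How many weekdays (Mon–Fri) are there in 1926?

1926-01-01 is a Friday.
That's 365 days from start to end, counting both.
365 = 7 × 52 + 1, so there are 52 full weeks plus 1 extra day.
Each full week contributes 5 weekdays (Mon–Fri): 52 × 5 = 260.
The 1 extra day is Fri — 1 of them qualifies.
Total: 260 + 1 = 261.

261 weekdays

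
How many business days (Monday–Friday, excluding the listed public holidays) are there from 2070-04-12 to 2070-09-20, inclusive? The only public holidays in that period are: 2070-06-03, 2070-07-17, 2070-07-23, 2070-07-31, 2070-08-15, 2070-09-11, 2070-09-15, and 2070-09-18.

2070-04-12 is a Saturday.
The range spans 162 days (inclusive of both endpoints).
162 = 7 × 23 + 1, so there are 23 full weeks plus 1 extra day.
Each full week contributes 5 weekdays (Mon–Fri): 23 × 5 = 115.
The 1 extra day is Saturday — none qualify.
Total: 115 + 0 = 115.
Holidays: 2070-06-03 (Tue); 2070-07-17 (Thu); 2070-07-23 (Wed); 2070-07-31 (Thu); 2070-08-15 (Fri); 2070-09-11 (Thu); 2070-09-15 (Mon); 2070-09-18 (Thu).
All 8 holidays fall on weekdays, so subtract 8.
Business days: 115 − 8 = 107.

107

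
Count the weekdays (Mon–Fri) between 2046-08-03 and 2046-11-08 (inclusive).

2046-08-03 is a Friday.
The range spans 98 days (inclusive of both endpoints).
98 = 7 × 14, so the span is exactly 14 full weeks.
Each full week contributes 5 weekdays (Mon–Fri): 14 × 5 = 70.

70 weekdays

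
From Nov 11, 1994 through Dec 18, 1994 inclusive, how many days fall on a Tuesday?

Nov 11, 1994 is a Friday.
From Nov 11, 1994 to Dec 18, 1994 is 38 days inclusive.
38 = 7 × 5 + 3, so there are 5 full weeks plus 3 extra days.
Each full week contributes one Tuesday: 5 so far.
The 3 extra days are Friday, Saturday, Sunday — none qualify.
Total: 5 + 0 = 5.

5 Tuesdays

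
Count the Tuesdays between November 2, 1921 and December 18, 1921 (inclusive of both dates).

November 2, 1921 is a Wednesday.
From November 2, 1921 to December 18, 1921 is 47 days inclusive.
47 = 7 × 6 + 5, so there are 6 full weeks plus 5 extra days.
Each full week contributes one Tuesday: 6 so far.
The 5 extra days are Wed, Thu, Fri, Sat, Sun — none qualify.
Total: 6 + 0 = 6.

6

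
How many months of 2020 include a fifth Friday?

A month has five Fridays exactly when Friday falls within its first (length − 28) days.
Jan: 31 days, starts Wed → 5 of Wed, Thu, Fri ✓
Feb: 29 days, starts Sat → 5 of Sat
Mar: 31 days, starts Sun → 5 of Sun, Mon, Tue
Apr: 30 days, starts Wed → 5 of Wed, Thu
May: 31 days, starts Fri → 5 of Fri, Sat, Sun ✓
Jun: 30 days, starts Mon → 5 of Mon, Tue
Jul: 31 days, starts Wed → 5 of Wed, Thu, Fri ✓
Aug: 31 days, starts Sat → 5 of Sat, Sun, Mon
Sep: 30 days, starts Tue → 5 of Tue, Wed
Oct: 31 days, starts Thu → 5 of Thu, Fri, Sat ✓
Nov: 30 days, starts Sun → 5 of Sun, Mon
Dec: 31 days, starts Tue → 5 of Tue, Wed, Thu
Months with five Fridays: Jan, May, Jul, Oct.

4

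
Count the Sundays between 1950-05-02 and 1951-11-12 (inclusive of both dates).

80 Sundays

1950-05-02 is a Tuesday.
That's 560 days from start to end, counting both.
560 = 7 × 80, so the span is exactly 80 full weeks.
Each full week contributes one Sunday: 80 so far.
Total: 80.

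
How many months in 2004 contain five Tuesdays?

A month has five Tuesdays exactly when Tuesday falls within its first (length − 28) days.
Jan: 31 days, starts Thu → 5 of Thu, Fri, Sat
Feb: 29 days, starts Sun → 5 of Sun
Mar: 31 days, starts Mon → 5 of Mon, Tue, Wed ✓
Apr: 30 days, starts Thu → 5 of Thu, Fri
May: 31 days, starts Sat → 5 of Sat, Sun, Mon
Jun: 30 days, starts Tue → 5 of Tue, Wed ✓
Jul: 31 days, starts Thu → 5 of Thu, Fri, Sat
Aug: 31 days, starts Sun → 5 of Sun, Mon, Tue ✓
Sep: 30 days, starts Wed → 5 of Wed, Thu
Oct: 31 days, starts Fri → 5 of Fri, Sat, Sun
Nov: 30 days, starts Mon → 5 of Mon, Tue ✓
Dec: 31 days, starts Wed → 5 of Wed, Thu, Fri
Months with five Tuesdays: Mar, Jun, Aug, Nov.

4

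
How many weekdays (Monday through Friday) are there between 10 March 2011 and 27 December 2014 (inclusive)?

992 weekdays

10 March 2011 is a Thursday.
From 10 March 2011 to 27 December 2014 is 1389 days inclusive.
1389 = 7 × 198 + 3, so there are 198 full weeks plus 3 extra days.
Each full week contributes 5 weekdays (Mon–Fri): 198 × 5 = 990.
The 3 extra days are Thursday, Friday, Saturday — 2 of them qualify.
Total: 990 + 2 = 992.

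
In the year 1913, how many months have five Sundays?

A month has five Sundays exactly when Sunday falls within its first (length − 28) days.
Jan: 31 days, starts Wed → 5 of Wed, Thu, Fri
Feb: 28 days, starts Sat → 5 of (none)
Mar: 31 days, starts Sat → 5 of Sat, Sun, Mon ✓
Apr: 30 days, starts Tue → 5 of Tue, Wed
May: 31 days, starts Thu → 5 of Thu, Fri, Sat
Jun: 30 days, starts Sun → 5 of Sun, Mon ✓
Jul: 31 days, starts Tue → 5 of Tue, Wed, Thu
Aug: 31 days, starts Fri → 5 of Fri, Sat, Sun ✓
Sep: 30 days, starts Mon → 5 of Mon, Tue
Oct: 31 days, starts Wed → 5 of Wed, Thu, Fri
Nov: 30 days, starts Sat → 5 of Sat, Sun ✓
Dec: 31 days, starts Mon → 5 of Mon, Tue, Wed
Months with five Sundays: Mar, Jun, Aug, Nov.

4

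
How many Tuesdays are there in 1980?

January 1, 1980 is a Tuesday.
The range spans 366 days (inclusive of both endpoints).
366 = 7 × 52 + 2, so there are 52 full weeks plus 2 extra days.
Each full week contributes one Tuesday: 52 so far.
The 2 extra days are Tuesday, Wednesday — 1 of them qualifies.
Total: 52 + 1 = 53.

53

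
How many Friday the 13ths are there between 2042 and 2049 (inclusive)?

Friday-the-13ths by year:
2042: Jun
2043: Feb, Mar, Nov
2044: May
2045: Jan, Oct
2046: Apr, Jul
2047: Sep, Dec
2048: Mar, Nov
2049: Aug

14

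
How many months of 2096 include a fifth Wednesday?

4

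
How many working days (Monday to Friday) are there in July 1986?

23 weekdays

1986-07-01 is a Tuesday.
The range spans 31 days (inclusive of both endpoints).
31 = 7 × 4 + 3, so there are 4 full weeks plus 3 extra days.
Each full week contributes 5 weekdays (Mon–Fri): 4 × 5 = 20.
The 3 extra days are Tuesday, Wednesday, Thursday — 3 of them qualify.
Total: 20 + 3 = 23.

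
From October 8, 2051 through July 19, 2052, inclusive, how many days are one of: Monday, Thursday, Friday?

123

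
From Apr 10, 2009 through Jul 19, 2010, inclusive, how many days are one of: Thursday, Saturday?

133

Apr 10, 2009 is a Friday.
From Apr 10, 2009 to Jul 19, 2010 is 466 days inclusive.
466 = 7 × 66 + 4, so there are 66 full weeks plus 4 extra days.
Each full week contributes 2 days from the set (Thu, Sat): 66 × 2 = 132.
The 4 extra days are Friday, Saturday, Sunday, Monday — 1 of them qualifies.
Total: 132 + 1 = 133.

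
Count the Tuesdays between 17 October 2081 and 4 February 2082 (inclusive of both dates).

16 Tuesdays

17 October 2081 is a Friday.
That's 111 days from start to end, counting both.
111 = 7 × 15 + 6, so there are 15 full weeks plus 6 extra days.
Each full week contributes one Tuesday: 15 so far.
The 6 extra days are Fri, Sat, Sun, Mon, Tue, Wed — 1 of them qualifies.
Total: 15 + 1 = 16.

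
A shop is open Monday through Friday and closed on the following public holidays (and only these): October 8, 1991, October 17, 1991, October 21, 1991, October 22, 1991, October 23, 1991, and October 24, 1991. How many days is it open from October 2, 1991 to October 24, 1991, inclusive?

October 2, 1991 is a Wednesday.
From October 2, 1991 to October 24, 1991 is 23 days inclusive.
23 = 7 × 3 + 2, so there are 3 full weeks plus 2 extra days.
Each full week contributes 5 weekdays (Mon–Fri): 3 × 5 = 15.
The 2 extra days are Wed, Thu — 2 of them qualify.
Total: 15 + 2 = 17.
Holidays: October 8, 1991 (Tue); October 17, 1991 (Thu); October 21, 1991 (Mon); October 22, 1991 (Tue); October 23, 1991 (Wed); October 24, 1991 (Thu).
All 6 holidays fall on weekdays, so subtract 6.
Business days: 17 − 6 = 11.

11 working days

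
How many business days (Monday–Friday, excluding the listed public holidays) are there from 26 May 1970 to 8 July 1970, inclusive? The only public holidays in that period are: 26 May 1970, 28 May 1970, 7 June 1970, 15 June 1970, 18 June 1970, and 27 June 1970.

26 May 1970 is a Tuesday.
That's 44 days from start to end, counting both.
44 = 7 × 6 + 2, so there are 6 full weeks plus 2 extra days.
Each full week contributes 5 weekdays (Mon–Fri): 6 × 5 = 30.
The 2 extra days are Tuesday, Wednesday — 2 of them qualify.
Total: 30 + 2 = 32.
Holidays: 26 May 1970 (Tue); 28 May 1970 (Thu); 7 June 1970 (Sun); 15 June 1970 (Mon); 18 June 1970 (Thu); 27 June 1970 (Sat).
4 of the 6 holidays fall on weekdays; the rest are weekends and were already excluded.
Business days: 32 − 4 = 28.

28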